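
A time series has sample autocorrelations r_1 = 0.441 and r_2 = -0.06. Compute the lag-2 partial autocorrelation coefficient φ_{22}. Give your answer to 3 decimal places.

φ_{22} = (r_2 − r_1²) / (1 − r_1²)
r_1² = (0.441)² = 0.194481
Numerator = -0.06 − 0.1945 = -0.2545; denominator = 1 − 0.1945 = 0.8055
φ_{22} = -0.2545 / 0.8055 = -0.316

-0.316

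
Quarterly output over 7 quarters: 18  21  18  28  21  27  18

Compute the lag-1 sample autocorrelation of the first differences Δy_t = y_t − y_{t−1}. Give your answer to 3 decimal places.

First differences Δy: 3, -3, 10, -7, 6, -9
Mean of differences = 0.0000
Numerator Σ(Δy_t−Δȳ)(Δy_{t+1}−Δȳ) = -205.0000
Denominator Σ(Δy_t−Δȳ)² = 284.0000
r_1(Δy) = -205.0000 / 284.0000 = -0.722

-0.722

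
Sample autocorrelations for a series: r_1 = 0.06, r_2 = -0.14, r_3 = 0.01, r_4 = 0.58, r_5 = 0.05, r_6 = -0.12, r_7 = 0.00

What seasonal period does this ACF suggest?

The largest autocorrelation is r_4 = 0.58; the remaining lags stay at or below 0.06.
The dominant spike at lag 4 indicates a seasonal period of 4.

4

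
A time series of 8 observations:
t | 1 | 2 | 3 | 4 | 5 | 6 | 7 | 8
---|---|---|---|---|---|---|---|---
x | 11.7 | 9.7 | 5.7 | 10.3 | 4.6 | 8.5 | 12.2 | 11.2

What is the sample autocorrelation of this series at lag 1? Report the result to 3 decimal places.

-0.039

Mean x̄ = (11.7 + 9.7 + 5.7 + 10.3 + 4.6 + 8.5 + 12.2 + 11.2)/8 = 9.2375
Deviations from mean: 2.4625, 0.4625, -3.5375, 1.0625, -4.6375, -0.7375, 2.9625, 1.9625
Σ(x_t−x̄)(x_{t+1}−x̄) = (1.1389) + (-1.6361) + (-3.7586) + (-4.9273) + (3.4202) + (-2.1848) + (5.8139) = -2.1339
Denominator Σ(x_t−x̄)² = 54.5988
r_1 = -2.1339 / 54.5988 = -0.039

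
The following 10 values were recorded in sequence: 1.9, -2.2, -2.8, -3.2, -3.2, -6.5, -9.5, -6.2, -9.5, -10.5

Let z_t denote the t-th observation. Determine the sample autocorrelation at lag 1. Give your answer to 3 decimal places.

Mean z̄ = (1.9 − 2.2 − 2.8 − 3.2 − 3.2 − 6.5 − 9.5 − 6.2 − 9.5 − 10.5)/10 = -5.1700
Numerator Σ_{t=1}^{9}(z_t−z̄)(z_{t+1}−z̄) = 71.7241
Denominator Σ(z_t−z̄)² = 140.9210
r_1 = 71.7241 / 140.9210 = 0.509

0.509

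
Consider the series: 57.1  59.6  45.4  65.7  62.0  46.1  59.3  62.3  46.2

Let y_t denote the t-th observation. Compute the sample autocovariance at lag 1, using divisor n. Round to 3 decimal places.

Mean ȳ = (57.1 + 59.6 + 45.4 + 65.7 + 62.0 + 46.1 + 59.3 + 62.3 + 46.2)/9 = 55.9667
Σ_{t=1}^{8}(y_t−ȳ)(y_{t+1}−ȳ) = -211.5611
γ_1 = -211.5611 / 9 = -23.507

-23.507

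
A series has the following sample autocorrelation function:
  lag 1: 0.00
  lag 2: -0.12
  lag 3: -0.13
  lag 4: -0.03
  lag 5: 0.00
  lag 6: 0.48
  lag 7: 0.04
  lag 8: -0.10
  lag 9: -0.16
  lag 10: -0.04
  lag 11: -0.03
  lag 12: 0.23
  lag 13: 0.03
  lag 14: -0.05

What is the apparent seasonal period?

6

The largest autocorrelation is r_6 = 0.48, with a weaker echo at lag 12 (0.23); the remaining lags stay at or below 0.04.
The dominant spike at lag 6 indicates a seasonal period of 6.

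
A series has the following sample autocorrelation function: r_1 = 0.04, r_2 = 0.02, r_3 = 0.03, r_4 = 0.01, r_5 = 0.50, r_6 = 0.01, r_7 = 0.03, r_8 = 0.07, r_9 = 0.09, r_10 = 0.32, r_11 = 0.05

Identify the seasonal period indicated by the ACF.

5

The largest autocorrelation is r_5 = 0.50, with a weaker echo at lag 10 (0.32); the remaining lags stay at or below 0.09.
The dominant spike at lag 5 indicates a seasonal period of 5.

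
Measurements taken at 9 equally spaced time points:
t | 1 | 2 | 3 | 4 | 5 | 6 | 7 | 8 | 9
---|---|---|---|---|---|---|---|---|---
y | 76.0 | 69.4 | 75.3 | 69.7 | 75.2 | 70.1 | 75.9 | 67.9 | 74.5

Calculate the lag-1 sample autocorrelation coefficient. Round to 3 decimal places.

Mean ȳ = (76.0 + 69.4 + 75.3 + 69.7 + 75.2 + 70.1 + 75.9 + 67.9 + 74.5)/9 = 72.6667
Numerator Σ_{t=1}^{8}(y_t−ȳ)(y_{t+1}−ȳ) = -73.7711
Denominator Σ(y_t−ȳ)² = 87.0600
r_1 = -73.7711 / 87.0600 = -0.847

-0.847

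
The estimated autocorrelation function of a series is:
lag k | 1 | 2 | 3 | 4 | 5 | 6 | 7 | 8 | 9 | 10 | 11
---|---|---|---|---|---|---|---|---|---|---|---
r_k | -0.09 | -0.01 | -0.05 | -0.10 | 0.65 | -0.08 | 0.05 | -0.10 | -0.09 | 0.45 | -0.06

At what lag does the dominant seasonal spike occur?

5

The largest autocorrelation is r_5 = 0.65, with a weaker echo at lag 10 (0.45); the remaining lags stay at or below 0.05.
The dominant spike at lag 5 indicates a seasonal period of 5.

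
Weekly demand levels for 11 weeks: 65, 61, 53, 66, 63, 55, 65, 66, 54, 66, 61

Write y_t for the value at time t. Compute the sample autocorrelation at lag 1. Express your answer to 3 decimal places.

Mean ȳ = (65 + 61 + 53 + 66 + 63 + 55 + 65 + 66 + 54 + 66 + 61)/11 = 61.3636
Numerator Σ_{t=1}^{10}(y_t−ȳ)(y_{t+1}−ȳ) = -116.1322
Denominator Σ(y_t−ȳ)² = 258.5455
r_1 = -116.1322 / 258.5455 = -0.449

-0.449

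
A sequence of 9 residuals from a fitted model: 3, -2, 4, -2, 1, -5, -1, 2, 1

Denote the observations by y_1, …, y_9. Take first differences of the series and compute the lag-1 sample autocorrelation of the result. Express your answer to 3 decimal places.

First differences Δy: -5, 6, -6, 3, -6, 4, 3, -1
Mean of differences = -0.2500
Numerator Σ(Δy_t−Δȳ)(Δy_{t+1}−Δȳ) = -116.0625
Denominator Σ(Δy_t−Δȳ)² = 167.5000
r_1(Δy) = -116.0625 / 167.5000 = -0.693

-0.693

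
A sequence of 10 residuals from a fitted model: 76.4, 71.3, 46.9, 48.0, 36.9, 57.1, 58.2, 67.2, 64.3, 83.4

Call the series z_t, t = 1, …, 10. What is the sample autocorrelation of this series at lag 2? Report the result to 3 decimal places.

0.113

Mean z̄ = (76.4 + 71.3 + 46.9 + 48.0 + 36.9 + 57.1 + 58.2 + 67.2 + 64.3 + 83.4)/10 = 60.9700
Numerator Σ_{t=1}^{8}(z_t−z̄)(z_{t+2}−z̄) = 210.8572
Denominator Σ(z_t−z̄)² = 1866.0010
r_2 = 210.8572 / 1866.0010 = 0.113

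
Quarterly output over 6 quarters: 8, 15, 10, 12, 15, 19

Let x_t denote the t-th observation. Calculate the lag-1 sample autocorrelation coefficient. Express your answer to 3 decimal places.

Mean x̄ = (8 + 15 + 10 + 12 + 15 + 19)/6 = 13.1667
Numerator Σ_{t=1}^{5}(x_t−x̄)(x_{t+1}−x̄) = -3.0278
Denominator Σ(x_t−x̄)² = 78.8333
r_1 = -3.0278 / 78.8333 = -0.038

-0.038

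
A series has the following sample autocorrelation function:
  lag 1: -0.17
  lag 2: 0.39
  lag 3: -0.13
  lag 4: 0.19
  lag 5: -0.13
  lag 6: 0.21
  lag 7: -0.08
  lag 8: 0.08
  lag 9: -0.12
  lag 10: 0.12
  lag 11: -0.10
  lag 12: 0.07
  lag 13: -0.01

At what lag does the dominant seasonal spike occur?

The largest autocorrelation is r_2 = 0.39, with weaker echoes at lags 4 (0.19) and 6 (0.21); the remaining lags stay at or below 0.12.
The dominant spike at lag 2 indicates a seasonal period of 2.

2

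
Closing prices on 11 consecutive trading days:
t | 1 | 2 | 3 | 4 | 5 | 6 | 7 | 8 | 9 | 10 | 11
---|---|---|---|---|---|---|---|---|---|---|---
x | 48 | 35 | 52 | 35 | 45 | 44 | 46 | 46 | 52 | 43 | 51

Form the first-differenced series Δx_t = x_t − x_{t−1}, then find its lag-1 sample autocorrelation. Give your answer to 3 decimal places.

First differences Δx: -13, 17, -17, 10, -1, 2, 0, 6, -9, 8
Mean of differences = 0.3000
Numerator Σ(Δx_t−Δx̄)(Δx_{t+1}−Δx̄) = -820.4900
Denominator Σ(Δx_t−Δx̄)² = 1032.1000
r_1(Δx) = -820.4900 / 1032.1000 = -0.795

-0.795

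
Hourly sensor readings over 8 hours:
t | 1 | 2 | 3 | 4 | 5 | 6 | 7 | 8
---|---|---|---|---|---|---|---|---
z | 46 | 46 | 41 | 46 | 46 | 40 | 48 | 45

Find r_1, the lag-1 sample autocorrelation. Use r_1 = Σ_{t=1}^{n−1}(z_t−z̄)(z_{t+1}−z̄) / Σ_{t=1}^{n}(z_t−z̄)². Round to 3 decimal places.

Mean z̄ = (46 + 46 + 41 + 46 + 46 + 40 + 48 + 45)/8 = 44.7500
Deviations from mean: 1.2500, 1.2500, -3.7500, 1.2500, 1.2500, -4.7500, 3.2500, 0.2500
Numerator Σ_{t=1}^{7}(z_t−z̄)(z_{t+1}−z̄) = -26.8125
Denominator Σ(z_t−z̄)² = 53.5000
r_1 = -26.8125 / 53.5000 = -0.501

-0.501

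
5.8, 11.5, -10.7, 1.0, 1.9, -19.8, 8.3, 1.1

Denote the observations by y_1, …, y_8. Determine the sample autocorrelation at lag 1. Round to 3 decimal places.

-0.347

Mean ȳ = (5.8 + 11.5 − 10.7 + 1.0 + 1.9 − 19.8 + 8.3 + 1.1)/8 = -0.1125
Σ(y_t−ȳ)(y_{t+1}−ȳ) = (68.6589) + (-122.9473) + (-11.7786) + (2.2389) + (-39.6211) + (-165.6211) + (10.2002) = -258.8702
Denominator Σ(y_t−ȳ)² = 747.0288
r_1 = -258.8702 / 747.0288 = -0.347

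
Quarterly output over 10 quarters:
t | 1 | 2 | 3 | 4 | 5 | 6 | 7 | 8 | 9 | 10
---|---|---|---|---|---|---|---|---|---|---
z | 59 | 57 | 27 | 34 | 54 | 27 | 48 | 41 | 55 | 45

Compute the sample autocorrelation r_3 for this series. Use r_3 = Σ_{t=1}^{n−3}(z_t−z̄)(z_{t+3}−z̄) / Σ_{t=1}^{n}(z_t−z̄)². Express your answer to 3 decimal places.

Mean z̄ = (59 + 57 + 27 + 34 + 54 + 27 + 48 + 41 + 55 + 45)/10 = 44.7000
Σ(z_t−z̄)(z_{t+3}−z̄) = (-153.0100) + (114.3900) + (313.2900) + (-35.3100) + (-34.4100) + (-182.3100) + (0.9900) = 23.6300
Denominator Σ(z_t−z̄)² = 1314.1000
r_3 = 23.6300 / 1314.1000 = 0.018

0.018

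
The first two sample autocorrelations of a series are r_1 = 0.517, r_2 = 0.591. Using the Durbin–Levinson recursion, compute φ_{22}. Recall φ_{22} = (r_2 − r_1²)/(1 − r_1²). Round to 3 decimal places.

φ_{22} = (r_2 − r_1²) / (1 − r_1²)
r_1² = (0.517)² = 0.267289
Numerator = 0.591 − 0.2673 = 0.3237; denominator = 1 − 0.2673 = 0.7327
φ_{22} = 0.3237 / 0.7327 = 0.442

0.442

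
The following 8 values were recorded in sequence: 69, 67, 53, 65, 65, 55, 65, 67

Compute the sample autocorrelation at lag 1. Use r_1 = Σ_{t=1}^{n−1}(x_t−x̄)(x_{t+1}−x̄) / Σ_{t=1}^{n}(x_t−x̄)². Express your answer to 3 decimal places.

Mean x̄ = (69 + 67 + 53 + 65 + 65 + 55 + 65 + 67)/8 = 63.2500
Deviations from mean: 5.7500, 3.7500, -10.2500, 1.7500, 1.7500, -8.2500, 1.7500, 3.7500
Numerator Σ_{t=1}^{7}(x_t−x̄)(x_{t+1}−x̄) = -54.0625
Denominator Σ(x_t−x̄)² = 243.5000
r_1 = -54.0625 / 243.5000 = -0.222

-0.222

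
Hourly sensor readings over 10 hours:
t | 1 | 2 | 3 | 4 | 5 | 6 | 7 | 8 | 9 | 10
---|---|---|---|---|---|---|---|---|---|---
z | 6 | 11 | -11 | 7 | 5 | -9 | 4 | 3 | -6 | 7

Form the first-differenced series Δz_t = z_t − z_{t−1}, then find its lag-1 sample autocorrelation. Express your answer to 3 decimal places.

First differences Δz: 5, -22, 18, -2, -14, 13, -1, -9, 13
Mean of differences = 0.1111
Numerator Σ(Δz_t−Δz̄)(Δz_{t+1}−Δz̄) = -815.1235
Denominator Σ(Δz_t−Δz̄)² = 1452.8889
r_1(Δz) = -815.1235 / 1452.8889 = -0.561

-0.561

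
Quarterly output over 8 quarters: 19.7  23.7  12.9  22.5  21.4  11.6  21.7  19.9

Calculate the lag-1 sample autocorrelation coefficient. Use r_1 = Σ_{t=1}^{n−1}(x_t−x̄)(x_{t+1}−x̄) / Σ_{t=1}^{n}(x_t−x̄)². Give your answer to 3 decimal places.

Mean x̄ = (19.7 + 23.7 + 12.9 + 22.5 + 21.4 + 11.6 + 21.7 + 19.9)/8 = 19.1750
Σ(x_t−x̄)(x_{t+1}−x̄) = (2.3756) + (-28.3944) + (-20.8644) + (7.3981) + (-16.8544) + (-19.1269) + (1.8306) = -73.6356
Denominator Σ(x_t−x̄)² = 140.4150
r_1 = -73.6356 / 140.4150 = -0.524

-0.524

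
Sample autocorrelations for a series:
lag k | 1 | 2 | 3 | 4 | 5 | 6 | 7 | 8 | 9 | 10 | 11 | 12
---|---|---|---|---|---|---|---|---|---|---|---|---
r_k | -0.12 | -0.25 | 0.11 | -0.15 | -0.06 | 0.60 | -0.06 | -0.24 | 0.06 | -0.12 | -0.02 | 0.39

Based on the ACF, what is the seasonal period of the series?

6

The largest autocorrelation is r_6 = 0.60, with a weaker echo at lag 12 (0.39); the remaining lags stay at or below 0.11.
The dominant spike at lag 6 indicates a seasonal period of 6.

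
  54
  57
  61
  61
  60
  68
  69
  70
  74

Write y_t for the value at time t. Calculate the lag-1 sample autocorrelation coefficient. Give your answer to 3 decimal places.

Mean ȳ = (54 + 57 + 61 + 61 + 60 + 68 + 69 + 70 + 74)/9 = 63.7778
Numerator Σ_{t=1}^{8}(y_t−ȳ)(y_{t+1}−ȳ) = 205.5062
Denominator Σ(y_t−ȳ)² = 359.5556
r_1 = 205.5062 / 359.5556 = 0.572

0.572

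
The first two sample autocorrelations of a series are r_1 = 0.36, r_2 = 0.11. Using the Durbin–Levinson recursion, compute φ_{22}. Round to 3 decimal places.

-0.023

φ_{22} = (r_2 − r_1²) / (1 − r_1²)
r_1² = (0.36)² = 0.1296
Numerator = 0.11 − 0.1296 = -0.0196; denominator = 1 − 0.1296 = 0.8704
φ_{22} = -0.0196 / 0.8704 = -0.023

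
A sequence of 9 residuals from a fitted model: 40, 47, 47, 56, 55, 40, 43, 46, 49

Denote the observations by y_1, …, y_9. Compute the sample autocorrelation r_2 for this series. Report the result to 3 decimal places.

-0.364

Mean ȳ = (40 + 47 + 47 + 56 + 55 + 40 + 43 + 46 + 49)/9 = 47.0000
Σ(y_t−ȳ)(y_{t+2}−ȳ) = (0.0000) + (0.0000) + (0.0000) + (-63.0000) + (-32.0000) + (7.0000) + (-8.0000) = -96.0000
Denominator Σ(y_t−ȳ)² = 264.0000
r_2 = -96.0000 / 264.0000 = -0.364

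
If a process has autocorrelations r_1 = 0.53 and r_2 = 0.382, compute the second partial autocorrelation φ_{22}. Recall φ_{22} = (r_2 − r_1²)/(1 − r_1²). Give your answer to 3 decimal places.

0.141

φ_{22} = (r_2 − r_1²) / (1 − r_1²)
r_1² = (0.53)² = 0.2809
Numerator = 0.382 − 0.2809 = 0.1011; denominator = 1 − 0.2809 = 0.7191
φ_{22} = 0.1011 / 0.7191 = 0.141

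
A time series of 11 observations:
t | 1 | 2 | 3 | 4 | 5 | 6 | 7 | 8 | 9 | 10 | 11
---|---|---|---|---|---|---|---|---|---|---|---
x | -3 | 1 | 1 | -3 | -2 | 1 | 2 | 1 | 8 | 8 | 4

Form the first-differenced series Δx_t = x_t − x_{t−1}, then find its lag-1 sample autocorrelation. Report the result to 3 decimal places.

-0.109

First differences Δx: 4, 0, -4, 1, 3, 1, -1, 7, 0, -4
Mean of differences = 0.7000
Numerator Σ(Δx_t−Δx̄)(Δx_{t+1}−Δx̄) = -11.3900
Denominator Σ(Δx_t−Δx̄)² = 104.1000
r_1(Δx) = -11.3900 / 104.1000 = -0.109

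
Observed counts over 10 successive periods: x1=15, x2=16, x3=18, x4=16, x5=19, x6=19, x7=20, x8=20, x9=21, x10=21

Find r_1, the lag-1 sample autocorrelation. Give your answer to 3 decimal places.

0.547

Mean x̄ = (15 + 16 + 18 + 16 + 19 + 19 + 20 + 20 + 21 + 21)/10 = 18.5000
Numerator Σ_{t=1}^{9}(x_t−x̄)(x_{t+1}−x̄) = 23.2500
Denominator Σ(x_t−x̄)² = 42.5000
r_1 = 23.2500 / 42.5000 = 0.547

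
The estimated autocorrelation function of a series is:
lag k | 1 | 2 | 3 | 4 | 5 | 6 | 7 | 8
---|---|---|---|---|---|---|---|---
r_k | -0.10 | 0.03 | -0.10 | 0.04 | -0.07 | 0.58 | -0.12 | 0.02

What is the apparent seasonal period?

6

The largest autocorrelation is r_6 = 0.58; the remaining lags stay at or below 0.04.
The dominant spike at lag 6 indicates a seasonal period of 6.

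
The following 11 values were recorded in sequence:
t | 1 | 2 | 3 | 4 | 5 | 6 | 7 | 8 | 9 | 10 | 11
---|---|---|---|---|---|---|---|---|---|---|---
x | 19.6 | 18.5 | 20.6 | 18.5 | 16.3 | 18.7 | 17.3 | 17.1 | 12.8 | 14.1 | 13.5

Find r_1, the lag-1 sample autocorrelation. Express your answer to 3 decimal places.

Mean x̄ = (19.6 + 18.5 + 20.6 + 18.5 + 16.3 + 18.7 + 17.3 + 17.1 + 12.8 + 14.1 + 13.5)/11 = 17.0000
Numerator Σ_{t=1}^{10}(x_t−x̄)(x_{t+1}−x̄) = 34.9100
Denominator Σ(x_t−x̄)² = 66.0000
r_1 = 34.9100 / 66.0000 = 0.529

0.529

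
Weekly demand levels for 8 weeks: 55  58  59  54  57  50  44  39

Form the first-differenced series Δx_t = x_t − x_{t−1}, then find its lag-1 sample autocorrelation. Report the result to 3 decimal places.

-0.027

First differences Δx: 3, 1, -5, 3, -7, -6, -5
Mean of differences = -2.2857
Numerator Σ(Δx_t−Δx̄)(Δx_{t+1}−Δx̄) = -3.2245
Denominator Σ(Δx_t−Δx̄)² = 117.4286
r_1(Δx) = -3.2245 / 117.4286 = -0.027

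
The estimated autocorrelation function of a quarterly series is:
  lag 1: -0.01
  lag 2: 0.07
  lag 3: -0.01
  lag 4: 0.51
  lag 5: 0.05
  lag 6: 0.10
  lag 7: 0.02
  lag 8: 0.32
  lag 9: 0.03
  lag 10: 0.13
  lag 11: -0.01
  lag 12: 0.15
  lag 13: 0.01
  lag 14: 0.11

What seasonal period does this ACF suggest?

4

The largest autocorrelation is r_4 = 0.51, with weaker echoes at lags 8 (0.32) and 12 (0.15); the remaining lags stay at or below 0.13.
The dominant spike at lag 4 indicates a seasonal period of 4.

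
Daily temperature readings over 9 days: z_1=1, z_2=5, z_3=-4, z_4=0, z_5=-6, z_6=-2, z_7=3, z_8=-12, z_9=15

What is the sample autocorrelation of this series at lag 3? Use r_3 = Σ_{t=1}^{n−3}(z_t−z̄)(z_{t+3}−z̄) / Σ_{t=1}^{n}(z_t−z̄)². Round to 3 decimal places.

Mean z̄ = (1 + 5 − 4 + 0 − 6 − 2 + 3 − 12 + 15)/9 = 0.0000
Σ(z_t−z̄)(z_{t+3}−z̄) = (0.0000) + (-30.0000) + (8.0000) + (0.0000) + (72.0000) + (-30.0000) = 20.0000
Denominator Σ(z_t−z̄)² = 460.0000
r_3 = 20.0000 / 460.0000 = 0.043

0.043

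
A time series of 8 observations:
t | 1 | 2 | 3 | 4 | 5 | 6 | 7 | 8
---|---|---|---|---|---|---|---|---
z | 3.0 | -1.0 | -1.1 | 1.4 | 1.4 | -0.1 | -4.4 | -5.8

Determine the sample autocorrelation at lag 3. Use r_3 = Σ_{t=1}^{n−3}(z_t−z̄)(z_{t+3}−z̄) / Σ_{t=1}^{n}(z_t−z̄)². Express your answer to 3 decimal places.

-0.177

Mean z̄ = (3.0 − 1.0 − 1.1 + 1.4 + 1.4 − 0.1 − 4.4 − 5.8)/8 = -0.8250
Deviations from mean: 3.8250, -0.1750, -0.2750, 2.2250, 2.2250, 0.7250, -3.5750, -4.9750
Numerator Σ_{t=1}^{5}(z_t−z̄)(z_{t+3}−z̄) = -11.1019
Denominator Σ(z_t−z̄)² = 62.6950
r_3 = -11.1019 / 62.6950 = -0.177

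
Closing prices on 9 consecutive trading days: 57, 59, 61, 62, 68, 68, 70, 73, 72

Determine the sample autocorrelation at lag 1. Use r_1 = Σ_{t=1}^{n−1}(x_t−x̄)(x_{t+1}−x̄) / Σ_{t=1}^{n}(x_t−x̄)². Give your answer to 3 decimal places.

Mean x̄ = (57 + 59 + 61 + 62 + 68 + 68 + 70 + 73 + 72)/9 = 65.5556
Numerator Σ_{t=1}^{8}(x_t−x̄)(x_{t+1}−x̄) = 191.3580
Denominator Σ(x_t−x̄)² = 278.2222
r_1 = 191.3580 / 278.2222 = 0.688

0.688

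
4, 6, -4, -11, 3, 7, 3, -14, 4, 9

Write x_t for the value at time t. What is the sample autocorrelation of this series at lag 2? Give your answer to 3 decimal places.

-0.669

Mean x̄ = (4 + 6 − 4 − 11 + 3 + 7 + 3 − 14 + 4 + 9)/10 = 0.7000
Numerator Σ_{t=1}^{8}(x_t−x̄)(x_{t+2}−x̄) = -363.7800
Denominator Σ(x_t−x̄)² = 544.1000
r_2 = -363.7800 / 544.1000 = -0.669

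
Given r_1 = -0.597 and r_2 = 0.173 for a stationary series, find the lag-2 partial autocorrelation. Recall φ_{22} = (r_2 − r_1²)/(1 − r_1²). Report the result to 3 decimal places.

-0.285

φ_{22} = (r_2 − r_1²) / (1 − r_1²)
r_1² = (-0.597)² = 0.356409
Numerator = 0.173 − 0.3564 = -0.1834; denominator = 1 − 0.3564 = 0.6436
φ_{22} = -0.1834 / 0.6436 = -0.285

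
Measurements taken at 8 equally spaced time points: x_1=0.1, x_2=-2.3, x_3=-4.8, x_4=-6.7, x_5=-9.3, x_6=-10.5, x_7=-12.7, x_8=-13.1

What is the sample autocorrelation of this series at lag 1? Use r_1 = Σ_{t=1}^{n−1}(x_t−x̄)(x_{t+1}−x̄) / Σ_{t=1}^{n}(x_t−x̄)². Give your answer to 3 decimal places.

Mean x̄ = (0.1 − 2.3 − 4.8 − 6.7 − 9.3 − 10.5 − 12.7 − 13.1)/8 = -7.4125
Deviations from mean: 7.5125, 5.1125, 2.6125, 0.7125, -1.8875, -3.0875, -5.2875, -5.6875
Σ(x_t−x̄)(x_{t+1}−x̄) = (38.4077) + (13.3564) + (1.8614) + (-1.3448) + (5.8277) + (16.3252) + (30.0727) = 104.5061
Denominator Σ(x_t−x̄)² = 163.3088
r_1 = 104.5061 / 163.3088 = 0.640

0.640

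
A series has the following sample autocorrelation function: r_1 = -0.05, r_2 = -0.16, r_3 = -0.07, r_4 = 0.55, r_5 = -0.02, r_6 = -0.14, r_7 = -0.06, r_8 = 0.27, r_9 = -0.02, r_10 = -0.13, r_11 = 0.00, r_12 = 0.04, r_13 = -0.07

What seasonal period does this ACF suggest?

4

The largest autocorrelation is r_4 = 0.55, with a weaker echo at lag 8 (0.27); the remaining lags stay at or below 0.04.
The dominant spike at lag 4 indicates a seasonal period of 4.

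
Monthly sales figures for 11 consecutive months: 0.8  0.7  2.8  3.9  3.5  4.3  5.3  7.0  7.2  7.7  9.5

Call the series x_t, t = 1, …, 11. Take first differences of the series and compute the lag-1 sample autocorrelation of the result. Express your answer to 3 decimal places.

First differences Δx: -0.1, 2.1, 1.1, -0.4, 0.8, 1.0, 1.7, 0.2, 0.5, 1.8
Mean of differences = 0.8700
Numerator Σ(Δx_t−Δx̄)(Δx_{t+1}−Δx̄) = -1.6669
Denominator Σ(Δx_t−Δx̄)² = 6.2810
r_1(Δx) = -1.6669 / 6.2810 = -0.265

-0.265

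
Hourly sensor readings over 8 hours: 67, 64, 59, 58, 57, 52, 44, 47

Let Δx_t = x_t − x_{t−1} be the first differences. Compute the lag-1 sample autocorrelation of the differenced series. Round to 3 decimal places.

-0.303

First differences Δx: -3, -5, -1, -1, -5, -8, 3
Mean of differences = -2.8571
Numerator Σ(Δx_t−Δx̄)(Δx_{t+1}−Δx̄) = -23.3061
Denominator Σ(Δx_t−Δx̄)² = 76.8571
r_1(Δx) = -23.3061 / 76.8571 = -0.303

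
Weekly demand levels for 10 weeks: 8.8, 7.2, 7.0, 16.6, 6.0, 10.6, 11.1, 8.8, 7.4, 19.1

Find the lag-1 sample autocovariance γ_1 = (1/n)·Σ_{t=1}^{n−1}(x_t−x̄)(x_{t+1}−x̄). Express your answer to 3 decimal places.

Mean x̄ = (8.8 + 7.2 + 7.0 + 16.6 + 6.0 + 10.6 + 11.1 + 8.8 + 7.4 + 19.1)/10 = 10.2600
Σ_{t=1}^{9}(x_t−x̄)(x_{t+1}−x̄) = -56.7296
γ_1 = -56.7296 / 10 = -5.673

-5.673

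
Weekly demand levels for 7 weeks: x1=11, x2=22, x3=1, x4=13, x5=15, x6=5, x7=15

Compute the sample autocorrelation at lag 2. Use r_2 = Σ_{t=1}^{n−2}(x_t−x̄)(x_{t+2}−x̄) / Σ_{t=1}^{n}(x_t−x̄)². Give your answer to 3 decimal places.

Mean x̄ = (11 + 22 + 1 + 13 + 15 + 5 + 15)/7 = 11.7143
Deviations from mean: -0.7143, 10.2857, -10.7143, 1.2857, 3.2857, -6.7143, 3.2857
Numerator Σ_{t=1}^{5}(x_t−x̄)(x_{t+2}−x̄) = -12.1633
Denominator Σ(x_t−x̄)² = 289.4286
r_2 = -12.1633 / 289.4286 = -0.042

-0.042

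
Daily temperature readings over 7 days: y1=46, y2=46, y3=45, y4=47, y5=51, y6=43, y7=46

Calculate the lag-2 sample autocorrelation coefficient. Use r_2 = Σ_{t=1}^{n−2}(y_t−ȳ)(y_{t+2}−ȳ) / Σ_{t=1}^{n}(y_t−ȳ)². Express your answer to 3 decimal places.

Mean ȳ = (46 + 46 + 45 + 47 + 51 + 43 + 46)/7 = 46.2857
Σ(y_t−ȳ)(y_{t+2}−ȳ) = (0.3673) + (-0.2041) + (-6.0612) + (-2.3469) + (-1.3469) = -9.5918
Denominator Σ(y_t−ȳ)² = 35.4286
r_2 = -9.5918 / 35.4286 = -0.271

-0.271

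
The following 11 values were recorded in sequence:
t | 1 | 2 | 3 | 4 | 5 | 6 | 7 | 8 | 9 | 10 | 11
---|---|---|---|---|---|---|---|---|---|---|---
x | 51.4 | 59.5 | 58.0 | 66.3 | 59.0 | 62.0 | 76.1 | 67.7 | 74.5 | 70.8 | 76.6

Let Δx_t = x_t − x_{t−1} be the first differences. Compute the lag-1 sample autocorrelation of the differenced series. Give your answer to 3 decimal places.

-0.646

First differences Δx: 8.1, -1.5, 8.3, -7.3, 3.0, 14.1, -8.4, 6.8, -3.7, 5.8
Mean of differences = 2.5200
Numerator Σ(Δx_t−Δx̄)(Δx_{t+1}−Δx̄) = -321.7964
Denominator Σ(Δx_t−Δx̄)² = 498.4760
r_1(Δx) = -321.7964 / 498.4760 = -0.646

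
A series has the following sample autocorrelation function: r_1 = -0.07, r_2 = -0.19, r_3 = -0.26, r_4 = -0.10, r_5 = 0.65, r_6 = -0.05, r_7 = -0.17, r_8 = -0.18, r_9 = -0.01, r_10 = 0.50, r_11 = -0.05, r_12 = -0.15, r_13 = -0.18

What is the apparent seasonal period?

The largest autocorrelation is r_5 = 0.65, with a weaker echo at lag 10 (0.50); the remaining lags stay at or below -0.01.
The dominant spike at lag 5 indicates a seasonal period of 5.

5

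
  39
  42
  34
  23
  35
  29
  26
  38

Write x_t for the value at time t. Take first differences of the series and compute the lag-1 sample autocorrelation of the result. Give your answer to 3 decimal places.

-0.304

First differences Δx: 3, -8, -11, 12, -6, -3, 12
Mean of differences = -0.1429
Numerator Σ(Δx_t−Δx̄)(Δx_{t+1}−Δx̄) = -160.3061
Denominator Σ(Δx_t−Δx̄)² = 526.8571
r_1(Δx) = -160.3061 / 526.8571 = -0.304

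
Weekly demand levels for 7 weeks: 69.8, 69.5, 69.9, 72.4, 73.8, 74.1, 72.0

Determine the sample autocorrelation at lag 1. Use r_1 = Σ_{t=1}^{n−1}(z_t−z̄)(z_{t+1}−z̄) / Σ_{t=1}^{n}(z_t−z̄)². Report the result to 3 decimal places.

Mean z̄ = (69.8 + 69.5 + 69.9 + 72.4 + 73.8 + 74.1 + 72.0)/7 = 71.6429
Deviations from mean: -1.8429, -2.1429, -1.7429, 0.7571, 2.1571, 2.4571, 0.3571
Σ(z_t−z̄)(z_{t+1}−z̄) = (3.9490) + (3.7347) + (-1.3196) + (1.6333) + (5.3004) + (0.8776) = 14.1753
Denominator Σ(z_t−z̄)² = 22.4171
r_1 = 14.1753 / 22.4171 = 0.632

0.632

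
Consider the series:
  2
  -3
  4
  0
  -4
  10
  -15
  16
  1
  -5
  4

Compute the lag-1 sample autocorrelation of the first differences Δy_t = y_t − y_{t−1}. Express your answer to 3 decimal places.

First differences Δy: -5, 7, -4, -4, 14, -25, 31, -15, -6, 9
Mean of differences = 0.2000
Numerator Σ(Δy_t−Δȳ)(Δy_{t+1}−Δȳ) = -1656.6400
Denominator Σ(Δy_t−Δȳ)² = 2229.6000
r_1(Δy) = -1656.6400 / 2229.6000 = -0.743

-0.743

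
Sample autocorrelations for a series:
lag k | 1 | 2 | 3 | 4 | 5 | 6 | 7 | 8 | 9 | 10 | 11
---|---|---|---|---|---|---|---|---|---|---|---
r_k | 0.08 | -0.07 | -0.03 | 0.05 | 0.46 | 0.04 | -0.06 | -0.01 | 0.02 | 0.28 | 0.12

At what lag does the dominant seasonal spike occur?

5

The largest autocorrelation is r_5 = 0.46, with a weaker echo at lag 10 (0.28); the remaining lags stay at or below 0.12.
The dominant spike at lag 5 indicates a seasonal period of 5.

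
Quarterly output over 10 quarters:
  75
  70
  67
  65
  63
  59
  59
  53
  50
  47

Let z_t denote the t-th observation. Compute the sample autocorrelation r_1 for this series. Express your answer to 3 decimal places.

Mean z̄ = (75 + 70 + 67 + 65 + 63 + 59 + 59 + 53 + 50 + 47)/10 = 60.8000
Numerator Σ_{t=1}^{9}(z_t−z̄)(z_{t+1}−z̄) = 469.5600
Denominator Σ(z_t−z̄)² = 721.6000
r_1 = 469.5600 / 721.6000 = 0.651

0.651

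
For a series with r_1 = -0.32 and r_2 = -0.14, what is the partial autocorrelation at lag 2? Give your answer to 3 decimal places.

-0.270

φ_{22} = (r_2 − r_1²) / (1 − r_1²)
r_1² = (-0.32)² = 0.1024
Numerator = -0.14 − 0.1024 = -0.2424; denominator = 1 − 0.1024 = 0.8976
φ_{22} = -0.2424 / 0.8976 = -0.270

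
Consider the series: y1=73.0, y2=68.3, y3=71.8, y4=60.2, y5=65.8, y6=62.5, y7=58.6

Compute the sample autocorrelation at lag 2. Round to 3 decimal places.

Mean ȳ = (73.0 + 68.3 + 71.8 + 60.2 + 65.8 + 62.5 + 58.6)/7 = 65.7429
Deviations from mean: 7.2571, 2.5571, 6.0571, -5.5429, 0.0571, -3.2429, -7.1429
Σ(y_t−ȳ)(y_{t+2}−ȳ) = (43.9576) + (-14.1739) + (0.3461) + (17.9747) + (-0.4082) = 47.6963
Denominator Σ(y_t−ȳ)² = 188.1571
r_2 = 47.6963 / 188.1571 = 0.253

0.253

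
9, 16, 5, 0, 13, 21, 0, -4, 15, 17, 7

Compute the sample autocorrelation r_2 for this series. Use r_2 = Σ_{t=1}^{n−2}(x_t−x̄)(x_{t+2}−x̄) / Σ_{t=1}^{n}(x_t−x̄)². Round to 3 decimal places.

Mean x̄ = (9 + 16 + 5 + 0 + 13 + 21 + 0 − 4 + 15 + 17 + 7)/11 = 9.0000
Numerator Σ_{t=1}^{9}(x_t−x̄)(x_{t+2}−x̄) = -549.0000
Denominator Σ(x_t−x̄)² = 660.0000
r_2 = -549.0000 / 660.0000 = -0.832

-0.832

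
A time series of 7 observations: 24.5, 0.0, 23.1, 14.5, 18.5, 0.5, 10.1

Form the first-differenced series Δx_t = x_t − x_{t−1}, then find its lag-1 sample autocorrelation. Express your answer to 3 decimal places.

First differences Δx: -24.5, 23.1, -8.6, 4.0, -18.0, 9.6
Mean of differences = -2.4000
Numerator Σ(Δx_t−Δx̄)(Δx_{t+1}−Δx̄) = -1048.3700
Denominator Σ(Δx_t−Δx̄)² = 1605.4200
r_1(Δx) = -1048.3700 / 1605.4200 = -0.653

-0.653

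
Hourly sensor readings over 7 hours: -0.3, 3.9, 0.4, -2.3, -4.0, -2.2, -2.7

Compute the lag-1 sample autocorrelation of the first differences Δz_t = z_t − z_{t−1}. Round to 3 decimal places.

-0.169

First differences Δz: 4.2, -3.5, -2.7, -1.7, 1.8, -0.5
Mean of differences = -0.4000
Numerator Σ(Δz_t−Δz̄)(Δz_{t+1}−Δz̄) = -7.2200
Denominator Σ(Δz_t−Δz̄)² = 42.6000
r_1(Δz) = -7.2200 / 42.6000 = -0.169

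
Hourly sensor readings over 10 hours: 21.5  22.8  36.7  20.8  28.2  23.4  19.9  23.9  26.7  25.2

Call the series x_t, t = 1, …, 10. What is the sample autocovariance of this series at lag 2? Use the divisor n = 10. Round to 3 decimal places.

Mean x̄ = (21.5 + 22.8 + 36.7 + 20.8 + 28.2 + 23.4 + 19.9 + 23.9 + 26.7 + 25.2)/10 = 24.9100
Σ_{t=1}^{8}(x_t−x̄)(x_{t+2}−x̄) = -10.7552
γ_2 = -10.7552 / 10 = -1.076

-1.076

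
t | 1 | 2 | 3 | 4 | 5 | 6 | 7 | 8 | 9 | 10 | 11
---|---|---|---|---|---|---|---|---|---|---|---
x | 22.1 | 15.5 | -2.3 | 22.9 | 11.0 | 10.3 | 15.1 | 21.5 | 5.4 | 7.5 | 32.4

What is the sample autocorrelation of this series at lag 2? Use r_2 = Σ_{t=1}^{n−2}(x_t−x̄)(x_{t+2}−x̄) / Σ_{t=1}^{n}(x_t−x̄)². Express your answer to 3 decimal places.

-0.362

Mean x̄ = (22.1 + 15.5 − 2.3 + 22.9 + 11.0 + 10.3 + 15.1 + 21.5 + 5.4 + 7.5 + 32.4)/11 = 14.6727
Numerator Σ_{t=1}^{9}(x_t−x̄)(x_{t+2}−x̄) = -341.6297
Denominator Σ(x_t−x̄)² = 942.7018
r_2 = -341.6297 / 942.7018 = -0.362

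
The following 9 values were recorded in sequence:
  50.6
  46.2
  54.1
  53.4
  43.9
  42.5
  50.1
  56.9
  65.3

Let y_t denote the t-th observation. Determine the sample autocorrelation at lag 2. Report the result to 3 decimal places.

-0.269

Mean ȳ = (50.6 + 46.2 + 54.1 + 53.4 + 43.9 + 42.5 + 50.1 + 56.9 + 65.3)/9 = 51.4444
Σ(y_t−ȳ)(y_{t+2}−ȳ) = (-2.2425) + (-10.2558) + (-20.0347) + (-17.4914) + (10.1431) + (-48.7969) + (-18.6280) = -107.3062
Denominator Σ(y_t−ȳ)² = 399.5622
r_2 = -107.3062 / 399.5622 = -0.269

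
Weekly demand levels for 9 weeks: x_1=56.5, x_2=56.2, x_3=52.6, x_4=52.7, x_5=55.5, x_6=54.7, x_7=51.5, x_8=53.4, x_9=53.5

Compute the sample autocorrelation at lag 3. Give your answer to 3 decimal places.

0.041

Mean x̄ = (56.5 + 56.2 + 52.6 + 52.7 + 55.5 + 54.7 + 51.5 + 53.4 + 53.5)/9 = 54.0667
Σ(x_t−x̄)(x_{t+3}−x̄) = (-3.3256) + (3.0578) + (-0.9289) + (3.5078) + (-0.9556) + (-0.3589) = 0.9967
Denominator Σ(x_t−x̄)² = 24.3000
r_3 = 0.9967 / 24.3000 = 0.041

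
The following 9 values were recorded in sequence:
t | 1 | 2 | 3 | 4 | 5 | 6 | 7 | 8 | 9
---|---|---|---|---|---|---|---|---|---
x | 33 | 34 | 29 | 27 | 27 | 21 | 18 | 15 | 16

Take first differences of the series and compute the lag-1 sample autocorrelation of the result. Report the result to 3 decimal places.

-0.325

First differences Δx: 1, -5, -2, 0, -6, -3, -3, 1
Mean of differences = -2.1250
Numerator Σ(Δx_t−Δx̄)(Δx_{t+1}−Δx̄) = -15.8906
Denominator Σ(Δx_t−Δx̄)² = 48.8750
r_1(Δx) = -15.8906 / 48.8750 = -0.325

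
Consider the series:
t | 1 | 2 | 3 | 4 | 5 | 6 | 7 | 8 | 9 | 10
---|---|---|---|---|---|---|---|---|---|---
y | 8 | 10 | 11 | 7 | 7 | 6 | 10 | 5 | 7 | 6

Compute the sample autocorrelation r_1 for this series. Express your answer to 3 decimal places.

Mean ȳ = (8 + 10 + 11 + 7 + 7 + 6 + 10 + 5 + 7 + 6)/10 = 7.7000
Numerator Σ_{t=1}^{9}(y_t−ȳ)(y_{t+1}−ȳ) = 0.6100
Denominator Σ(y_t−ȳ)² = 36.1000
r_1 = 0.6100 / 36.1000 = 0.017

0.017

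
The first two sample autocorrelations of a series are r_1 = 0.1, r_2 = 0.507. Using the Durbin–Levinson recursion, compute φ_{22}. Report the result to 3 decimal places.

φ_{22} = (r_2 − r_1²) / (1 − r_1²)
r_1² = (0.1)² = 0.01
Numerator = 0.507 − 0.0100 = 0.4970; denominator = 1 − 0.0100 = 0.9900
φ_{22} = 0.4970 / 0.9900 = 0.502

0.502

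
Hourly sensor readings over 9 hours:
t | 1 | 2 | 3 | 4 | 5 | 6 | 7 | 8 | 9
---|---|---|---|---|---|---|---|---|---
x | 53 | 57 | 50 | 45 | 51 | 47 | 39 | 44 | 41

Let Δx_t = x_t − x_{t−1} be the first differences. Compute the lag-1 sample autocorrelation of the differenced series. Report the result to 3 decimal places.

First differences Δx: 4, -7, -5, 6, -4, -8, 5, -3
Mean of differences = -1.5000
Numerator Σ(Δx_t−Δx̄)(Δx_{t+1}−Δx̄) = -91.7500
Denominator Σ(Δx_t−Δx̄)² = 222.0000
r_1(Δx) = -91.7500 / 222.0000 = -0.413

-0.413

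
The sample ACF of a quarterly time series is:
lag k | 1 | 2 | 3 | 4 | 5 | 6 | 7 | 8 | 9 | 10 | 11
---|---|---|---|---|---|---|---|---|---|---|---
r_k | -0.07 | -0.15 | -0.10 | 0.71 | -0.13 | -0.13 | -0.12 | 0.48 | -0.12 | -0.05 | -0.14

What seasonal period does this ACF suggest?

The largest autocorrelation is r_4 = 0.71, with a weaker echo at lag 8 (0.48); the remaining lags stay at or below -0.05.
The dominant spike at lag 4 indicates a seasonal period of 4.

4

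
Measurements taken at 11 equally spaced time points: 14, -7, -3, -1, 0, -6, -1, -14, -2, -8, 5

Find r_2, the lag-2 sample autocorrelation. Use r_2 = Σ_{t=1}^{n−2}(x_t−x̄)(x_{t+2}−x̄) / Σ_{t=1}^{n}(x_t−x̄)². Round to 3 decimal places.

Mean x̄ = (14 − 7 − 3 − 1 + 0 − 6 − 1 − 14 − 2 − 8 + 5)/11 = -2.0909
Numerator Σ_{t=1}^{9}(x_t−x̄)(x_{t+2}−x̄) = 93.8017
Denominator Σ(x_t−x̄)² = 532.9091
r_2 = 93.8017 / 532.9091 = 0.176

0.176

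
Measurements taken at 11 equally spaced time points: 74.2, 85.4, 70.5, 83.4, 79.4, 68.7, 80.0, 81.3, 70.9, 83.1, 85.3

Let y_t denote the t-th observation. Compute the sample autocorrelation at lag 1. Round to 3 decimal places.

Mean ȳ = (74.2 + 85.4 + 70.5 + 83.4 + 79.4 + 68.7 + 80.0 + 81.3 + 70.9 + 83.1 + 85.3)/11 = 78.3818
Numerator Σ_{t=1}^{10}(y_t−ȳ)(y_{t+1}−ȳ) = -164.4031
Denominator Σ(y_t−ȳ)² = 386.0564
r_1 = -164.4031 / 386.0564 = -0.426

-0.426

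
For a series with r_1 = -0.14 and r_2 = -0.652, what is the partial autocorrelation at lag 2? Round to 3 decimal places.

-0.685

φ_{22} = (r_2 − r_1²) / (1 − r_1²)
r_1² = (-0.14)² = 0.0196
Numerator = -0.652 − 0.0196 = -0.6716; denominator = 1 − 0.0196 = 0.9804
φ_{22} = -0.6716 / 0.9804 = -0.685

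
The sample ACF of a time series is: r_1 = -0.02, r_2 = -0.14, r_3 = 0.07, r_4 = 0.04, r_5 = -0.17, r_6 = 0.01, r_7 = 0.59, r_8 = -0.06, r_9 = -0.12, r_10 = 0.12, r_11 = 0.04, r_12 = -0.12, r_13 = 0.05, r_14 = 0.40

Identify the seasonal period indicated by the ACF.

7

The largest autocorrelation is r_7 = 0.59, with a weaker echo at lag 14 (0.40); the remaining lags stay at or below 0.12.
The dominant spike at lag 7 indicates a seasonal period of 7.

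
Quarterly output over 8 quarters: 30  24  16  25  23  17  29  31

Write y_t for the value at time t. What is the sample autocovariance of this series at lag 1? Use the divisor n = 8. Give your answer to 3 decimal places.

0.201

Mean ȳ = (30 + 24 + 16 + 25 + 23 + 17 + 29 + 31)/8 = 24.3750
Σ_{t=1}^{7}(y_t−ȳ)(y_{t+1}−ȳ) = 1.6094
γ_1 = 1.6094 / 8 = 0.201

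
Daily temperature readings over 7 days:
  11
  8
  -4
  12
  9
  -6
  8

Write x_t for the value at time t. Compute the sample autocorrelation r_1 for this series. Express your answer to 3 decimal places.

-0.371

Mean x̄ = (11 + 8 − 4 + 12 + 9 − 6 + 8)/7 = 5.4286
Σ(x_t−x̄)(x_{t+1}−x̄) = (14.3265) + (-24.2449) + (-61.9592) + (23.4694) + (-40.8163) + (-29.3878) = -118.6122
Denominator Σ(x_t−x̄)² = 319.7143
r_1 = -118.6122 / 319.7143 = -0.371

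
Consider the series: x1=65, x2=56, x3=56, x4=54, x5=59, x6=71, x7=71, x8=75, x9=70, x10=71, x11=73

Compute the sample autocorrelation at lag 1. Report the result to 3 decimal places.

0.710

Mean x̄ = (65 + 56 + 56 + 54 + 59 + 71 + 71 + 75 + 70 + 71 + 73)/11 = 65.5455
Numerator Σ_{t=1}^{10}(x_t−x̄)(x_{t+1}−x̄) = 434.7934
Denominator Σ(x_t−x̄)² = 612.7273
r_1 = 434.7934 / 612.7273 = 0.710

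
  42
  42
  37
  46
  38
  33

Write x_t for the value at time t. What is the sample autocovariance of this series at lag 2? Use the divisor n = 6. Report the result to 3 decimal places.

-4.870

Mean x̄ = (42 + 42 + 37 + 46 + 38 + 33)/6 = 39.6667
Deviations: 2.3333, 2.3333, -2.6667, 6.3333, -1.6667, -6.6667
Σ_{t=1}^{4}(x_t−x̄)(x_{t+2}−x̄) = -29.2222
γ_2 = -29.2222 / 6 = -4.870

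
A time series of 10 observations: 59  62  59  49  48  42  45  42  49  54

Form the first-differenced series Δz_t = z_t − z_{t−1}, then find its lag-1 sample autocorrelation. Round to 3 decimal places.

First differences Δz: 3, -3, -10, -1, -6, 3, -3, 7, 5
Mean of differences = -0.5556
Numerator Σ(Δz_t−Δz̄)(Δz_{t+1}−Δz̄) = 16.4691
Denominator Σ(Δz_t−Δz̄)² = 244.2222
r_1(Δz) = 16.4691 / 244.2222 = 0.067

0.067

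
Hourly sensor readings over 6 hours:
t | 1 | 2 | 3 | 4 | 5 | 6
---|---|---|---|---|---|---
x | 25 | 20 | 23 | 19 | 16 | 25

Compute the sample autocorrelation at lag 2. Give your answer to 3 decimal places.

-0.126

Mean x̄ = (25 + 20 + 23 + 19 + 16 + 25)/6 = 21.3333
Σ(x_t−x̄)(x_{t+2}−x̄) = (6.1111) + (3.1111) + (-8.8889) + (-8.5556) = -8.2222
Denominator Σ(x_t−x̄)² = 65.3333
r_2 = -8.2222 / 65.3333 = -0.126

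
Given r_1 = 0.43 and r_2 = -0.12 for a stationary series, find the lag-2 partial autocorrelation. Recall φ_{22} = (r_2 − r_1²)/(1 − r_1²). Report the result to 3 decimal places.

-0.374

φ_{22} = (r_2 − r_1²) / (1 − r_1²)
r_1² = (0.43)² = 0.1849
Numerator = -0.12 − 0.1849 = -0.3049; denominator = 1 − 0.1849 = 0.8151
φ_{22} = -0.3049 / 0.8151 = -0.374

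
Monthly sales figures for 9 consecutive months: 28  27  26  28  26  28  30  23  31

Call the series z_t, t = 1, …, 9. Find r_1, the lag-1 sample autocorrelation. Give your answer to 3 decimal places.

Mean z̄ = (28 + 27 + 26 + 28 + 26 + 28 + 30 + 23 + 31)/9 = 27.4444
Numerator Σ_{t=1}^{8}(z_t−z̄)(z_{t+1}−z̄) = -27.7531
Denominator Σ(z_t−z̄)² = 44.2222
r_1 = -27.7531 / 44.2222 = -0.628

-0.628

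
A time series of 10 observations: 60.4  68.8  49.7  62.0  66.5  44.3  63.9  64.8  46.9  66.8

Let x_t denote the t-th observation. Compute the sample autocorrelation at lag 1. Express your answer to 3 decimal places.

-0.548

Mean x̄ = (60.4 + 68.8 + 49.7 + 62.0 + 66.5 + 44.3 + 63.9 + 64.8 + 46.9 + 66.8)/10 = 59.4100
Numerator Σ_{t=1}^{9}(x_t−x̄)(x_{t+1}−x̄) = -399.3171
Denominator Σ(x_t−x̄)² = 729.0490
r_1 = -399.3171 / 729.0490 = -0.548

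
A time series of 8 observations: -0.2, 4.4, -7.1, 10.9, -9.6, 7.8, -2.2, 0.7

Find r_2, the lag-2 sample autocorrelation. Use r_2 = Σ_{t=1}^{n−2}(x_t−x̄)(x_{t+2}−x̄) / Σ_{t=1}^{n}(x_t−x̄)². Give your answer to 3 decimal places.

0.660

Mean x̄ = (-0.2 + 4.4 − 7.1 + 10.9 − 9.6 + 7.8 − 2.2 + 0.7)/8 = 0.5875
Σ(x_t−x̄)(x_{t+2}−x̄) = (6.0539) + (39.3164) + (78.3164) + (74.3789) + (28.3977) + (0.8114) = 227.2747
Denominator Σ(x_t−x̄)² = 344.1888
r_2 = 227.2747 / 344.1888 = 0.660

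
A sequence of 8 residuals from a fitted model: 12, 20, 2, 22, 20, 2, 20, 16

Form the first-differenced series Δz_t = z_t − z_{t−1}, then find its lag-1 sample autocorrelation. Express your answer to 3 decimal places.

First differences Δz: 8, -18, 20, -2, -18, 18, -4
Mean of differences = 0.5714
Numerator Σ(Δz_t−Δz̄)(Δz_{t+1}−Δz̄) = -904.3265
Denominator Σ(Δz_t−Δz̄)² = 1453.7143
r_1(Δz) = -904.3265 / 1453.7143 = -0.622

-0.622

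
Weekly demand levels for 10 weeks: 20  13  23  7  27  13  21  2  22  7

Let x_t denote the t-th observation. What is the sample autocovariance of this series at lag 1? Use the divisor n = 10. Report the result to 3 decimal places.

-45.125

Mean x̄ = (20 + 13 + 23 + 7 + 27 + 13 + 21 + 2 + 22 + 7)/10 = 15.5000
Σ_{t=1}^{9}(x_t−x̄)(x_{t+1}−x̄) = -451.2500
γ_1 = -451.2500 / 10 = -45.125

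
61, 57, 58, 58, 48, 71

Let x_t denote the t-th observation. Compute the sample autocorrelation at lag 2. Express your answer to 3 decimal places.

-0.005

Mean x̄ = (61 + 57 + 58 + 58 + 48 + 71)/6 = 58.8333
Numerator Σ_{t=1}^{4}(x_t−x̄)(x_{t+2}−x̄) = -1.3889
Denominator Σ(x_t−x̄)² = 274.8333
r_2 = -1.3889 / 274.8333 = -0.005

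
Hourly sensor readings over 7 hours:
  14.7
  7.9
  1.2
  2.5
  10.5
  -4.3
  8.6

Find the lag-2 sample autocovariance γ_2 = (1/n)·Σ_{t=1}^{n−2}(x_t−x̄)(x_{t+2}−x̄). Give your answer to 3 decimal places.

-3.255

Mean x̄ = (14.7 + 7.9 + 1.2 + 2.5 + 10.5 − 4.3 + 8.6)/7 = 5.8714
Deviations: 8.8286, 2.0286, -4.6714, -3.3714, 4.6286, -10.1714, 2.7286
Σ_{t=1}^{5}(x_t−x̄)(x_{t+2}−x̄) = -22.7816
γ_2 = -22.7816 / 7 = -3.255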